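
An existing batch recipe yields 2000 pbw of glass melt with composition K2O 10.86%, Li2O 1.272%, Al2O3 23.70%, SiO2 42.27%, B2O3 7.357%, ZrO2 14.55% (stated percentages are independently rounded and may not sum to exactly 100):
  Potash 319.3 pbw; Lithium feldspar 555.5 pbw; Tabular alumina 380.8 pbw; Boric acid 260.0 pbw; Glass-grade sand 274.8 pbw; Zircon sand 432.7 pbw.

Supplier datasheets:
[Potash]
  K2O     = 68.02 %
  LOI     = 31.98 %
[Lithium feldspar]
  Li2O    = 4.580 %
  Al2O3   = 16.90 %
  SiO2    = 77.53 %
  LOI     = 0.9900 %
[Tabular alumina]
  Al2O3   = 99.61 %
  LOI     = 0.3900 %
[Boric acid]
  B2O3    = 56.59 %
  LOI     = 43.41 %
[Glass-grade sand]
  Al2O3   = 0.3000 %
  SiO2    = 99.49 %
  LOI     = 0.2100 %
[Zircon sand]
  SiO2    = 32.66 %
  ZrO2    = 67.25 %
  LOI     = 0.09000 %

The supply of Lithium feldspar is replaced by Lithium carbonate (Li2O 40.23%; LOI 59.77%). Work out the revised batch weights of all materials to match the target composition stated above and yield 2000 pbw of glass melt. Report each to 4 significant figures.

The intermediate values are printed rounded to four significant digits as written; the working math runs at full precision all the way through. Each reported result undergoes a single rounding; the derived quantities (ignition loss, net glass mass, six oxide percentages, yield, the totals) are rebuilt from the weighed amounts for 2000 pbw of glass in full float precision as set out in question or answer.
Target masses of each oxide per 2000 pbw glass melt:
  K2O: 10.86% × 2000 = 217.2 pbw
  Li2O: 1.272% × 2000 = 25.44 pbw
  Al2O3: 23.70% × 2000 = 474.0 pbw
  SiO2: 42.27% × 2000 = 845.4 pbw
  B2O3: 7.357% × 2000 = 147.1 pbw
  ZrO2: 14.55% × 2000 = 291.0 pbw
Sums-versus-targets review given the weights on record, on the stated basis (delivered sums recover each target net of answer rounding effects):
  K2O: 319.3·0.6802 = 217.2 pbw (target 217.2 pbw)
  Li2O: 63.24·0.4023 = 25.44 pbw (target 25.44 pbw)
  Al2O3: 473.7·0.9961 + 707.7·0.003000 = 474.0 pbw (target 474.0 pbw)
  SiO2: 707.7·0.9949 + 432.7·0.3266 = 845.4 pbw (target 845.4 pbw)
  B2O3: 260.0·0.5659 = 147.1 pbw (target 147.1 pbw)
  ZrO2: 432.7·0.6725 = 291.0 pbw (target 291.0 pbw)
Glass-mass closure: whole batch net of LOI = 2000 pbw (the targets, summed, come to 2000 pbw; stated basis 2000 pbw — any gap is answer rounding).
Whole-batch sum: Σ batch = 2257 pbw; loss to ignition Σ batch·LOI = 256.5 pbw; the yield ratio, glass ÷ batch: 88.63%.

Revised batch per 2000 pbw glass melt:
  Potash: 319.3 pbw
  Lithium carbonate: 63.24 pbw
  Tabular alumina: 473.7 pbw
  Boric acid: 260.0 pbw
  Glass-grade sand: 707.7 pbw
  Zircon sand: 432.7 pbw
Total batch = 2257 pbw; LOI loss = 256.5 pbw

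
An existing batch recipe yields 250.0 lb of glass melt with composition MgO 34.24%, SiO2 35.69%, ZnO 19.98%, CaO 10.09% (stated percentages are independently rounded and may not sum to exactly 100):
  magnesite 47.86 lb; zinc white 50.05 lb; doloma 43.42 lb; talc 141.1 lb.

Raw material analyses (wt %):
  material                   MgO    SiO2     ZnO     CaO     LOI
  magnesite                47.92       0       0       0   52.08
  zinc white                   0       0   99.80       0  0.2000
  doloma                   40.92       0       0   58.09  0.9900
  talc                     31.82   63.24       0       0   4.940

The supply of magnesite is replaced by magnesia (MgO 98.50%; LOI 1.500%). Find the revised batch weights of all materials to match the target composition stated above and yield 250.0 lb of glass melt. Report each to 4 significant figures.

Revised batch per 250.0 lb glass melt:
  magnesia: 23.29 lb
  zinc white: 50.05 lb
  doloma: 43.42 lb
  talc: 141.1 lb
Total batch = 257.9 lb; LOI loss = 7.850 lb

The intermediate values are printed, rounded to four significant figures, within the worked lines — every computation carries exact precision throughout — every reported figure sees exactly one rounding. The derived quantities, including four oxide percentages, net glass mass, the totals, the yield, LOI, are recomputed using the weight values for 250.0 lb of glass at full float precision as given in the problem or the answer.
Target masses of each oxide per 250.0 lb glass melt:
  MgO: 34.24% × 250.0 = 85.60 lb
  SiO2: 35.69% × 250.0 = 89.22 lb
  ZnO: 19.98% × 250.0 = 49.95 lb
  CaO: 10.09% × 250.0 = 25.22 lb
Sums-versus-targets review applying the batch weights above, relative to the basis at hand (oxide sums agree with the targets within answer rounding):
  MgO: 23.29·0.9850 + 43.42·0.4092 + 141.1·0.3182 = 85.61 lb (target 85.60 lb)
  SiO2: 141.1·0.6324 = 89.23 lb (target 89.22 lb)
  ZnO: 50.05·0.9980 = 49.95 lb (target 49.95 lb)
  CaO: 43.42·0.5809 = 25.22 lb (target 25.22 lb)
Glass-mass sanity pass: whole batch net of LOI = 250.0 lb (targets for the oxides total 250.0 lb; the stated basis being 250.0 lb — gaps are rounding artifacts).
Adding the batch up: Σ batch = 257.9 lb; LOI loss = Σ batch·LOI = 7.850 lb; glass ÷ batch gives a yield of 96.96%.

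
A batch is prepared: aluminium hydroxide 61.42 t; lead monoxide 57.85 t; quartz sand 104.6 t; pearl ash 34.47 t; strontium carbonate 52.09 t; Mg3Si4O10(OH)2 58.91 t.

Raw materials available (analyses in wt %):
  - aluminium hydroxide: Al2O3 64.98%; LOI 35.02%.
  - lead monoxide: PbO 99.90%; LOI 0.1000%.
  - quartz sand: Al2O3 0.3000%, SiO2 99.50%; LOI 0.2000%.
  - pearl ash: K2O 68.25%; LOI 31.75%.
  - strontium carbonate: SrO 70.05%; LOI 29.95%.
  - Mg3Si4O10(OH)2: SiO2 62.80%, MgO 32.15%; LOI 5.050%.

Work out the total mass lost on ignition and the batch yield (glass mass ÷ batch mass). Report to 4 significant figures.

LOI loss = 51.30 t; glass = 318.0 t; yield = 86.11%

Working values appear, rounded to four significant figures, when written out. All arithmetic runs at exact precision throughout — each reported value includes exactly one rounding — the derived quantities, which include the totals, net glass mass, yield, LOI, the six compositions, are re-derived in exact precision, as written in question or answer, from the batch weights on 318.0 t of glass.
Ignition loss by material:
  aluminium hydroxide: 61.42 × 0.3502 = 21.51 t
  lead monoxide: 57.85 × 0.001000 = 0.05785 t
  quartz sand: 104.6 × 0.002000 = 0.2092 t
  pearl ash: 34.47 × 0.3175 = 10.94 t
  strontium carbonate: 52.09 × 0.2995 = 15.60 t
  Mg3Si4O10(OH)2: 58.91 × 0.05050 = 2.975 t
Total LOI = 51.30 t
Glass = batch − LOI = 369.3 − 51.30 = 318.0 t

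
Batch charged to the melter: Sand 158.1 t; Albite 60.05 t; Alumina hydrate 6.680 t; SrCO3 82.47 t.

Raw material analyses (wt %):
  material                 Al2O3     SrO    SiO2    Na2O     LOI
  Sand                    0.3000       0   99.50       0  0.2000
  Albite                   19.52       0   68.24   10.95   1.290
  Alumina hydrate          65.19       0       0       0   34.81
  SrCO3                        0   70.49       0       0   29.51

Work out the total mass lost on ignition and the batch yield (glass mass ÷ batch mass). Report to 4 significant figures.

The whole derivation maintains full float precision through every step — rounding to 4 significant figures extends to every mid-chain value as printed. Every reported number is rounded a single time — derived quantities, which include totals, the yield, four oxide percentages, glass mass, LOI, are carried at full precision, as set out in the problem or the answer, starting from the weights at 279.5 t of glass.
Material-by-material LOI:
  Sand: 158.1 × 0.002000 = 0.3162 t
  Albite: 60.05 × 0.01290 = 0.7746 t
  Alumina hydrate: 6.680 × 0.3481 = 2.325 t
  SrCO3: 82.47 × 0.2951 = 24.34 t
Total LOI = 27.75 t
Glass = batch − LOI = 307.3 − 27.75 = 279.5 t

LOI loss = 27.75 t; glass = 279.5 t; yield = 90.97%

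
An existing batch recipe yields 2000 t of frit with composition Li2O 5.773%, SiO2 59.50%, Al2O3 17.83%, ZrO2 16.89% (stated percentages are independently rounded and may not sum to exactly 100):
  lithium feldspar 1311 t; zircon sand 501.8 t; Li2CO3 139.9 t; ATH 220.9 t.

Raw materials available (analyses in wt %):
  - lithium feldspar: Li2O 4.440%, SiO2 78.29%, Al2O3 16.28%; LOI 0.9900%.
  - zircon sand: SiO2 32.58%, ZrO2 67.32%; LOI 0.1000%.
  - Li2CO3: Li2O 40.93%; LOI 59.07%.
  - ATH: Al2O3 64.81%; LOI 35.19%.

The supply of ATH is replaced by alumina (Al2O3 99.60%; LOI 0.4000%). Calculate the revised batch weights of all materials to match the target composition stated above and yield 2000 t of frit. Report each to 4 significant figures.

All arithmetic holds full precision at every stage. Intermediates are printed rounded to 4 significant figures alongside each step; every reported value is rounded once only. Derived quantities, which include the yield, net glass mass, the totals, LOI, the four compositions, are recomputed in full precision, as written in question or answer, using the weight values at 2000 t of glass.
Per-oxide target masses for 2000 t frit:
  Li2O: 5.773% × 2000 = 115.5 t
  SiO2: 59.50% × 2000 = 1190 t
  Al2O3: 17.83% × 2000 = 356.6 t
  ZrO2: 16.89% × 2000 = 337.8 t
Sums-versus-targets review applying the batch weights above, at the basis given (target by target, the sums agree exact up to rounding of places):
  Li2O: 1311·0.04440 + 139.9·0.4093 = 115.5 t (target 115.5 t)
  SiO2: 1311·0.7829 + 501.8·0.3258 = 1190 t (target 1190 t)
  Al2O3: 1311·0.1628 + 143.7·0.9960 = 356.6 t (target 356.6 t)
  ZrO2: 501.8·0.6732 = 337.8 t (target 337.8 t)
Consistency of the glass mass: the batch minus its LOI: 2000 t (oxide target masses add up to 2000 t; stated basis 2000 t — rounding explains the deltas).
Whole-batch sum: Σ batch = 2096 t; Σ batch·LOI gives LOI loss = 96.69 t; yield = glass ÷ total batch = 95.39%.

Revised batch per 2000 t frit:
  lithium feldspar: 1311 t
  zircon sand: 501.8 t
  Li2CO3: 139.9 t
  alumina: 143.7 t
Total batch = 2096 t; LOI loss = 96.69 t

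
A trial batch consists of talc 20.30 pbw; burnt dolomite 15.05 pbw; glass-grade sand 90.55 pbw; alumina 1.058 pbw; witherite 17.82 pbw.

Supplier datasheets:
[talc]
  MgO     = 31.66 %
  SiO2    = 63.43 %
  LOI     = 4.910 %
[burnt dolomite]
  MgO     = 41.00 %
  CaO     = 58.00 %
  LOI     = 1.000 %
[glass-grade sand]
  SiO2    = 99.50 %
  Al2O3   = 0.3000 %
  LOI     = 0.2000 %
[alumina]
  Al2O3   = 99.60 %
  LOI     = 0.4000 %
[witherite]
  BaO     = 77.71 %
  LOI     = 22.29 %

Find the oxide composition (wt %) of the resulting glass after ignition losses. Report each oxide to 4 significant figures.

In-progress results are printed rounded to four significant digits between the steps; the working math maintains full float precision from start to finish; every reported value undergoes a single rounding — all derived quantities (yield, the totals, five oxide percentages, ignition loss, net glass mass) are recomputed using the weight values for 139.5 pbw of glass at exact precision, as they appear in either problem or answer.
Oxide-by-oxide delivered mass:
  MgO: 20.30·0.3166 + 15.05·0.4100 = 12.60 pbw
  SiO2: 20.30·0.6343 + 90.55·0.9950 = 103.0 pbw
  CaO: 15.05·0.5800 = 8.729 pbw
  Al2O3: 90.55·0.003000 + 1.058·0.9960 = 1.325 pbw
  BaO: 17.82·0.7771 = 13.85 pbw
LOI: 20.30·0.04910 + 15.05·0.01000 + 90.55·0.002000 + 1.058·0.004000 + 17.82·0.2229 = 5.305 pbw
batch − LOI leaves glass = 144.8 − 5.305 = 139.5 pbw (the oxide masses sum to this)
wt % = oxide mass / glass mass × 100

Glass mass = 139.5 pbw (batch 144.8 − LOI 5.305).
Composition: MgO 9.032%, SiO2 73.83%, CaO 6.259%, Al2O3 0.9503%, BaO 9.929%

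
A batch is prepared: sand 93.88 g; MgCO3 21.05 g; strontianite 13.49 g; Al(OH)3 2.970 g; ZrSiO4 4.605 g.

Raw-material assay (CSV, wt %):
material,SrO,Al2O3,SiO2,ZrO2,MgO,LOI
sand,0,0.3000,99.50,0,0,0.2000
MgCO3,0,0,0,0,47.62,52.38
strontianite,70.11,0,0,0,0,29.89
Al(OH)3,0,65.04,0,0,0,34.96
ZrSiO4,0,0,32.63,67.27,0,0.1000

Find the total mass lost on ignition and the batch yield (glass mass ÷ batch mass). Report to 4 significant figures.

LOI loss = 16.29 g; glass = 119.7 g; yield = 88.02%

Intermediates are rounded off to 4 significant figures wherever printed; each numeric step holds exact precision at all times; exactly one rounding lands on every reported figure. The derived quantities, which include the yield, the five compositions, net glass mass, the totals, ignition loss, are computed at exact precision, as given in question or answer, from the batch weights for 119.7 g of glass.
LOI of each material in turn:
  sand: 93.88 × 0.002000 = 0.1878 g
  MgCO3: 21.05 × 0.5238 = 11.03 g
  strontianite: 13.49 × 0.2989 = 4.032 g
  Al(OH)3: 2.970 × 0.3496 = 1.038 g
  ZrSiO4: 4.605 × 0.001000 = 0.004605 g
Total LOI = 16.29 g
Glass = batch − LOI = 136.0 − 16.29 = 119.7 g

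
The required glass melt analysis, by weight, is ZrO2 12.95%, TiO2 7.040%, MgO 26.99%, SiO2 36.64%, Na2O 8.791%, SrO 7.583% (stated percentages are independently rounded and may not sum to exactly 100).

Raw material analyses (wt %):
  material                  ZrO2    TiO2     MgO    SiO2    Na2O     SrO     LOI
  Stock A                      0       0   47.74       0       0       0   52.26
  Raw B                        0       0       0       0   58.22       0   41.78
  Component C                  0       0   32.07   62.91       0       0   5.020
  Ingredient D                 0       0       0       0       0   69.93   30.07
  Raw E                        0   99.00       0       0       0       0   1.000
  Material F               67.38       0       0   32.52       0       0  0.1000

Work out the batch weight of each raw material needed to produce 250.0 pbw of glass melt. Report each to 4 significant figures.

In-progress results are displayed, rounded to 4 significant digits, alongside each step. Every computation keeps full float precision from start to finish — each reported value is rounded just once; all derived quantities, which include totals, net glass mass, the yield, six oxide percentages, LOI, are re-derived in full float precision, as given in the problem or answer text, from the weighed amounts on 250.0 pbw of glass.
Oxide mass targets, per 250.0 pbw glass melt:
  ZrO2: 12.95% × 250.0 = 32.38 pbw
  TiO2: 7.040% × 250.0 = 17.60 pbw
  MgO: 26.99% × 250.0 = 67.47 pbw
  SiO2: 36.64% × 250.0 = 91.60 pbw
  Na2O: 8.791% × 250.0 = 21.98 pbw
  SrO: 7.583% × 250.0 = 18.96 pbw
Mass-balance tally per oxide using the reported weights, under the basis named above (summed amounts equal target values modulo rounding of the values):
  ZrO2: 48.05·0.6738 = 32.38 pbw (target 32.38 pbw)
  TiO2: 17.78·0.9900 = 17.60 pbw (target 17.60 pbw)
  MgO: 60.21·0.4774 + 120.8·0.3207 = 67.48 pbw (target 67.47 pbw)
  SiO2: 120.8·0.6291 + 48.05·0.3252 = 91.62 pbw (target 91.60 pbw)
  Na2O: 37.75·0.5822 = 21.98 pbw (target 21.98 pbw)
  SrO: 27.11·0.6993 = 18.96 pbw (target 18.96 pbw)
Glass-mass closure: whole batch net of LOI = 250.0 pbw (per-oxide target masses sum to 250.0 pbw; against the stated basis, 250.0 pbw — gaps are rounding artifacts).
Adding the batch up: Σ batch = 311.7 pbw; LOI removed, Σ of batch·LOI: 61.68 pbw; yield = glass ÷ total batch = 80.21%.

Batch per 250.0 pbw glass melt:
  Stock A: 60.21 pbw
  Raw B: 37.75 pbw
  Component C: 120.8 pbw
  Ingredient D: 27.11 pbw
  Raw E: 17.78 pbw
  Material F: 48.05 pbw
Total batch = 311.7 pbw; LOI loss = 61.68 pbw; yield = 80.21%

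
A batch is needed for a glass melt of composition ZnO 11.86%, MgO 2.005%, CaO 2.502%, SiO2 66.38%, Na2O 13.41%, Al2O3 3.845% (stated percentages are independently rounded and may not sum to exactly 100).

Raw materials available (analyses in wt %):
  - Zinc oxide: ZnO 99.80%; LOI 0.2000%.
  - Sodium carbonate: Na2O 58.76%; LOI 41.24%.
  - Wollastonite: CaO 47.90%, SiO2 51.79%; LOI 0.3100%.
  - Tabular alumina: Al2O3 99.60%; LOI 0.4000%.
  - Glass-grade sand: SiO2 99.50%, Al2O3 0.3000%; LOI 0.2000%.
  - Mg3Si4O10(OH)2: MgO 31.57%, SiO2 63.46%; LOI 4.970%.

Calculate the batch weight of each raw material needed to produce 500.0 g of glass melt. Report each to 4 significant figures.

Full float precision is carried in every operation. Values along the way are shown rounded off to 4 significant figures at each printed step — a single rounding yields every reported result; derived quantities, including glass mass, six oxide percentages, the totals, ignition loss, the yield, are carried using the weight values per 500.0 g of glass at exact precision, as quoted within the problem or answer text.
Target oxide masses per 500.0 g glass melt:
  ZnO: 11.86% × 500.0 = 59.30 g
  MgO: 2.005% × 500.0 = 10.02 g
  CaO: 2.502% × 500.0 = 12.51 g
  SiO2: 66.38% × 500.0 = 331.9 g
  Na2O: 13.41% × 500.0 = 67.05 g
  Al2O3: 3.845% × 500.0 = 19.23 g
Balance tally, oxide-wise, given the weights on record, for the quoted basis mass (target by target, the sums agree once rounding is allowed for):
  ZnO: 59.42·0.9980 = 59.30 g (target 59.30 g)
  MgO: 31.75·0.3157 = 10.02 g (target 10.02 g)
  CaO: 26.12·0.4790 = 12.51 g (target 12.51 g)
  SiO2: 26.12·0.5179 + 299.7·0.9950 + 31.75·0.6346 = 331.9 g (target 331.9 g)
  Na2O: 114.1·0.5876 = 67.05 g (target 67.05 g)
  Al2O3: 18.40·0.9960 + 299.7·0.003000 = 19.23 g (target 19.23 g)
Glass mass check: total charge less LOI = 500.0 g (the targets, summed, come to 500.0 g; the stated basis being 500.0 g — rounding explains the deltas).
Whole-batch sum: Σ batch = 549.5 g; the LOI term Σ batch·LOI equals 49.51 g; yield = glass ÷ total batch = 90.99%.

Batch per 500.0 g glass melt:
  Zinc oxide: 59.42 g
  Sodium carbonate: 114.1 g
  Wollastonite: 26.12 g
  Tabular alumina: 18.40 g
  Glass-grade sand: 299.7 g
  Mg3Si4O10(OH)2: 31.75 g
Total batch = 549.5 g; LOI loss = 49.51 g; yield = 90.99%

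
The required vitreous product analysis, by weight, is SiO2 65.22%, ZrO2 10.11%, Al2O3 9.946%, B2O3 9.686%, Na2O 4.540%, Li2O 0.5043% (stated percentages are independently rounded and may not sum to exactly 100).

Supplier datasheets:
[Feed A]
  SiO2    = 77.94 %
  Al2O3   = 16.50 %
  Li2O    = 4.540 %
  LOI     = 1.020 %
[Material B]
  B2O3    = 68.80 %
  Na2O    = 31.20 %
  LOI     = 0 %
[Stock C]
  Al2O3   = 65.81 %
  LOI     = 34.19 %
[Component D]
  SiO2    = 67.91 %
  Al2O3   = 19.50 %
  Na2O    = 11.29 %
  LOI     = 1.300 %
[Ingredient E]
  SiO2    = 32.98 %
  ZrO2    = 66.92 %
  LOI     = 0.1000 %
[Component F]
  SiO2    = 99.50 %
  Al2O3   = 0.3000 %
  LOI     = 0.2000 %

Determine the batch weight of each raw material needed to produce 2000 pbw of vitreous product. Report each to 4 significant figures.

Exact precision is maintained throughout; rounding to 4 significant figures extends to each intermediate as displayed — every reported number undergoes a single rounding; the derived quantities, which include totals, yield, glass mass, the six compositions, LOI, are re-derived in full float precision, as written in question or answer, from the batch weights on 2000 pbw of glass.
Oxide mass targets, per 2000 pbw vitreous product:
  SiO2: 65.22% × 2000 = 1304 pbw
  ZrO2: 10.11% × 2000 = 202.2 pbw
  Al2O3: 9.946% × 2000 = 198.9 pbw
  B2O3: 9.686% × 2000 = 193.7 pbw
  Na2O: 4.540% × 2000 = 90.80 pbw
  Li2O: 0.5043% × 2000 = 10.09 pbw
Oxide-by-oxide audit from the weights as reported, relative to the basis at hand (every target is met by its sum exact up to rounding of places):
  SiO2: 222.2·0.7794 + 26.13·0.6791 + 302.2·0.3298 + 1019·0.9950 = 1304 pbw (target 1304 pbw)
  ZrO2: 302.2·0.6692 = 202.2 pbw (target 202.2 pbw)
  Al2O3: 222.2·0.1650 + 234.2·0.6581 + 26.13·0.1950 + 1019·0.003000 = 198.9 pbw (target 198.9 pbw)
  B2O3: 281.6·0.6880 = 193.7 pbw (target 193.7 pbw)
  Na2O: 281.6·0.3120 + 26.13·0.1129 = 90.81 pbw (target 90.80 pbw)
  Li2O: 222.2·0.04540 = 10.09 pbw (target 10.09 pbw)
Consistency of the glass mass: whole batch net of LOI = 2000 pbw (targets for the oxides total 2000 pbw; with the basis standing at 2000 pbw — a pure rounding effect).
Adding the batch up: Σ batch = 2085 pbw; Σ batch·LOI gives LOI loss = 85.02 pbw; yield = glass ÷ total batch = 95.92%.

Batch per 2000 pbw vitreous product:
  Feed A: 222.2 pbw
  Material B: 281.6 pbw
  Stock C: 234.2 pbw
  Component D: 26.13 pbw
  Ingredient E: 302.2 pbw
  Component F: 1019 pbw
Total batch = 2085 pbw; LOI loss = 85.02 pbw; yield = 95.92%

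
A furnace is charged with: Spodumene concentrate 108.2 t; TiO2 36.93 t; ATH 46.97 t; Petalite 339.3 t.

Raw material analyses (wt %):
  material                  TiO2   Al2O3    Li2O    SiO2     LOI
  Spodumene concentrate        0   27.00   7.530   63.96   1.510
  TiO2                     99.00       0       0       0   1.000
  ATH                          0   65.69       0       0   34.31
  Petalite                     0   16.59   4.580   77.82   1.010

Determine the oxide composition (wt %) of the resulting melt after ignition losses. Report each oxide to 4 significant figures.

Glass mass = 509.9 t (batch 531.4 − LOI 21.55).
Composition: TiO2 7.171%, Al2O3 22.82%, Li2O 4.646%, SiO2 65.36%

All arithmetic carries exact precision throughout — in-progress results appear rounded to four significant figures on the page. Each reported result includes exactly one rounding. Derived quantities (the totals, net glass mass, four oxide percentages, yield, LOI) are carried using the weight values for 509.9 t of glass at full precision exactly as printed in the question or the answer.
Oxide masses out of the charge:
  TiO2: 36.93·0.9900 = 36.56 t
  Al2O3: 108.2·0.2700 + 46.97·0.6569 + 339.3·0.1659 = 116.4 t
  Li2O: 108.2·0.07530 + 339.3·0.04580 = 23.69 t
  SiO2: 108.2·0.6396 + 339.3·0.7782 = 333.2 t
LOI: 108.2·0.01510 + 36.93·0.01000 + 46.97·0.3431 + 339.3·0.01010 = 21.55 t
The glass mass, total less LOI, = 531.4 − 21.55 = 509.9 t (equal to the oxide-mass sum)
wt %: oxide over glass, times 100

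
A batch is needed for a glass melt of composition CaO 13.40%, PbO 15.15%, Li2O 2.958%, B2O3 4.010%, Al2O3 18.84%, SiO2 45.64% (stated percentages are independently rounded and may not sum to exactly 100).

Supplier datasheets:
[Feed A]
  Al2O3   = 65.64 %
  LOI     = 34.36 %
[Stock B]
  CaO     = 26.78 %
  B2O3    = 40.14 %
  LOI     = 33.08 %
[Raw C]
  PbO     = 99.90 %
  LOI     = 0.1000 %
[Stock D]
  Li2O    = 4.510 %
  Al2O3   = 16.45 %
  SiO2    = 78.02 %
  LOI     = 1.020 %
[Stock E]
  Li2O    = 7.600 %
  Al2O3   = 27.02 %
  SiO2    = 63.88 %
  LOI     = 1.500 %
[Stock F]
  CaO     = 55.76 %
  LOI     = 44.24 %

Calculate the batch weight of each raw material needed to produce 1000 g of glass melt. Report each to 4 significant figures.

The working math carries full float precision through every step. The intermediate values are printed, rounded to four significant figures, alongside each step; a single rounding produces each reported number; derived quantities are computed from the weighed amounts at 1000 g of glass in full float precision (LOI, yield, net glass mass, six oxide percentages, the totals), as quoted within problem or answer.
Target oxide masses per 1000 g glass melt:
  CaO: 13.40% × 1000 = 134.0 g
  PbO: 15.15% × 1000 = 151.5 g
  Li2O: 2.958% × 1000 = 29.58 g
  B2O3: 4.010% × 1000 = 40.10 g
  Al2O3: 18.84% × 1000 = 188.4 g
  SiO2: 45.64% × 1000 = 456.4 g
Verifying the oxide balance given the weights on record, for the quoted basis mass (each sum matches its target mass given rounding of the digits):
  CaO: 99.90·0.2678 + 192.3·0.5576 = 134.0 g (target 134.0 g)
  PbO: 151.7·0.9990 = 151.5 g (target 151.5 g)
  Li2O: 518.0·0.04510 + 81.83·0.07600 = 29.58 g (target 29.58 g)
  B2O3: 99.90·0.4014 = 40.10 g (target 40.10 g)
  Al2O3: 123.5·0.6564 + 518.0·0.1645 + 81.83·0.2702 = 188.4 g (target 188.4 g)
  SiO2: 518.0·0.7802 + 81.83·0.6388 = 456.4 g (target 456.4 g)
Glass-mass closure: total batch − LOI = 1000 g (per-oxide target masses sum to 1000 g; the stated basis being 1000 g — a pure rounding effect).
Total batch = Σ batch = 1167 g; loss to ignition Σ batch·LOI = 167.2 g; yield = glass ÷ total batch = 85.67%.

Batch per 1000 g glass melt:
  Feed A: 123.5 g
  Stock B: 99.90 g
  Raw C: 151.7 g
  Stock D: 518.0 g
  Stock E: 81.83 g
  Stock F: 192.3 g
Total batch = 1167 g; LOI loss = 167.2 g; yield = 85.67%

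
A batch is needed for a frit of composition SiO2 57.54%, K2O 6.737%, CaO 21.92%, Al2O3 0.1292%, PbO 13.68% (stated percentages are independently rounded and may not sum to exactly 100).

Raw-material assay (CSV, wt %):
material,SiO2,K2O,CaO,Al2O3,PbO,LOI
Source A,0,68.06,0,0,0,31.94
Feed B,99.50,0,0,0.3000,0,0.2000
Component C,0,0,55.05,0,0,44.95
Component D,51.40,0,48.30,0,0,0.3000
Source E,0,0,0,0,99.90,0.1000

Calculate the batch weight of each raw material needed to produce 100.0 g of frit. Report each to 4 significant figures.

Working values are shown (rounded to 4 significant digits) within the worked lines — all internal work maintains full float precision from start to finish; a single rounding completes each reported figure. Derived quantities, which include the yield, glass mass, LOI, the totals, five oxide percentages, are rebuilt at exact precision, as written in the problem or the answer, from the weighed amounts at 100.0 g of glass.
Target masses of each oxide per 100.0 g frit:
  SiO2: 57.54% × 100.0 = 57.54 g
  K2O: 6.737% × 100.0 = 6.737 g
  CaO: 21.92% × 100.0 = 21.92 g
  Al2O3: 0.1292% × 100.0 = 0.1292 g
  PbO: 13.68% × 100.0 = 13.68 g
Sums-versus-targets review given the weights on record, at the basis given (delivered sums recover each target up to rounding of the answer):
  SiO2: 43.07·0.9950 + 28.58·0.5140 = 57.54 g (target 57.54 g)
  K2O: 9.899·0.6806 = 6.737 g (target 6.737 g)
  CaO: 14.75·0.5505 + 28.58·0.4830 = 21.92 g (target 21.92 g)
  Al2O3: 43.07·0.003000 = 0.1292 g (target 0.1292 g)
  PbO: 13.69·0.9990 = 13.68 g (target 13.68 g)
Auditing the glass mass value: net batch after ignition = 100.0 g (per-oxide target masses sum to 100.0 g; the stated basis being 100.0 g — rounding explains the deltas).
Total batch = Σ batch = 110.0 g; the LOI term Σ batch·LOI equals 9.977 g; the yield ratio, glass ÷ batch: 90.93%.

Batch per 100.0 g frit:
  Source A: 9.899 g
  Feed B: 43.07 g
  Component C: 14.75 g
  Component D: 28.58 g
  Source E: 13.69 g
Total batch = 110.0 g; LOI loss = 9.977 g; yield = 90.93%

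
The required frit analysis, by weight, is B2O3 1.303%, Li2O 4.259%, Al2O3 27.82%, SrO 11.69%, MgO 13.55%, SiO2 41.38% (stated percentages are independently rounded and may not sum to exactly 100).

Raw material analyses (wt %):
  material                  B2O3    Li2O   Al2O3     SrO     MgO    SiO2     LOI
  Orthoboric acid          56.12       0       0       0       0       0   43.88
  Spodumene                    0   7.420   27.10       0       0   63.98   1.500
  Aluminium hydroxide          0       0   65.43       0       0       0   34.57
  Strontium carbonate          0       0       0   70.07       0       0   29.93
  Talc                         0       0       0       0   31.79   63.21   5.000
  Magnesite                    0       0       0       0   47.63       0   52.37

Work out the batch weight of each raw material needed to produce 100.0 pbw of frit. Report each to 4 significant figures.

Every computation runs at exact precision in every operation. Working values are printed with 4-significant-figure rounding in the printout; each reported number takes just one rounding. Derived quantities (totals, the yield, six oxide percentages, ignition loss, net glass mass) are computed starting from the weights at 100.0 pbw of glass in full float precision, as they appear in question or answer.
The oxide mass targets at 100.0 pbw frit:
  B2O3: 1.303% × 100.0 = 1.303 pbw
  Li2O: 4.259% × 100.0 = 4.259 pbw
  Al2O3: 27.82% × 100.0 = 27.82 pbw
  SrO: 11.69% × 100.0 = 11.69 pbw
  MgO: 13.55% × 100.0 = 13.55 pbw
  SiO2: 41.38% × 100.0 = 41.38 pbw
Mass-balance tally per oxide working from each reported weight, on the stated basis (summed amounts equal target values given rounding of the digits):
  B2O3: 2.322·0.5612 = 1.303 pbw (target 1.303 pbw)
  Li2O: 57.40·0.07420 = 4.259 pbw (target 4.259 pbw)
  Al2O3: 57.40·0.2710 + 18.75·0.6543 = 27.82 pbw (target 27.82 pbw)
  SrO: 16.68·0.7007 = 11.69 pbw (target 11.69 pbw)
  MgO: 7.366·0.3179 + 23.53·0.4763 = 13.55 pbw (target 13.55 pbw)
  SiO2: 57.40·0.6398 + 7.366·0.6321 = 41.38 pbw (target 41.38 pbw)
The glass-mass cross-check: total batch − LOI = 100.0 pbw (oxide target masses add up to 100.0 pbw; with the basis standing at 100.0 pbw — any gap is answer rounding).
Batch total: Σ batch = 126.0 pbw; loss to ignition Σ batch·LOI = 26.05 pbw; yield, glass over the total, = 79.34%.

Batch per 100.0 pbw frit:
  Orthoboric acid: 2.322 pbw
  Spodumene: 57.40 pbw
  Aluminium hydroxide: 18.75 pbw
  Strontium carbonate: 16.68 pbw
  Talc: 7.366 pbw
  Magnesite: 23.53 pbw
Total batch = 126.0 pbw; LOI loss = 26.05 pbw; yield = 79.34%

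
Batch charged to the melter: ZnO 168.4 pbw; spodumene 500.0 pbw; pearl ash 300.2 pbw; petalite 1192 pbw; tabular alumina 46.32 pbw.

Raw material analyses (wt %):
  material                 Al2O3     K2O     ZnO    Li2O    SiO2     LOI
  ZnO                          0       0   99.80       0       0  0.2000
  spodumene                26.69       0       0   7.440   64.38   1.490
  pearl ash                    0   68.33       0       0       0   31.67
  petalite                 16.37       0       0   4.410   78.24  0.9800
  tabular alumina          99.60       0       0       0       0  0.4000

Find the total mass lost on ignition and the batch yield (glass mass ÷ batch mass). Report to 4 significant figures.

LOI loss = 114.7 pbw; glass = 2092 pbw; yield = 94.80%

Working values are printed (rounded to four significant digits) within the worked lines — exact precision is maintained at all times — exactly one rounding is applied to each reported value; all derived quantities are rebuilt from the weighed amounts at 2092 pbw of glass in exact precision (the totals, the yield, LOI, glass mass, the five compositions), precisely as stated by the problem or the answer.
Material-by-material LOI:
  ZnO: 168.4 × 0.002000 = 0.3368 pbw
  spodumene: 500.0 × 0.01490 = 7.450 pbw
  pearl ash: 300.2 × 0.3167 = 95.07 pbw
  petalite: 1192 × 0.009800 = 11.68 pbw
  tabular alumina: 46.32 × 0.004000 = 0.1853 pbw
Total LOI = 114.7 pbw
Glass = batch − LOI = 2207 − 114.7 = 2092 pbw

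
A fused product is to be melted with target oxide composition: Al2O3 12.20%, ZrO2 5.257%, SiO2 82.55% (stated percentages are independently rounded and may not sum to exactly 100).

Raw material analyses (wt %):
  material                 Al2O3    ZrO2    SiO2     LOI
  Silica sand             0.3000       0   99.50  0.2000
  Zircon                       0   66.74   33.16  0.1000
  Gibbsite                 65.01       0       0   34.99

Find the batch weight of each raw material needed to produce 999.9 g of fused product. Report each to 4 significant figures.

Batch per 999.9 g fused product:
  Silica sand: 803.3 g
  Zircon: 78.76 g
  Gibbsite: 183.9 g
Total batch = 1066 g; LOI loss = 66.03 g; yield = 93.81%

All arithmetic keeps full precision throughout. Working values appear, rounded to 4 significant figures, within the worked lines. Each reported number receives exactly one rounding — all derived quantities are rebuilt at full precision (totals, three oxide percentages, the yield, LOI, net glass mass) starting from the weights on 999.9 g of glass, as quoted within either problem or answer.
Oxide-by-oxide targets in 999.9 g fused product:
  Al2O3: 12.20% × 999.9 = 122.0 g
  ZrO2: 5.257% × 999.9 = 52.56 g
  SiO2: 82.55% × 999.9 = 825.4 g
A balance pass over the oxides, with the batch weights as given, relative to the basis at hand (every target is met by its sum up to rounding of the answer):
  Al2O3: 803.3·0.003000 + 183.9·0.6501 = 122.0 g (target 122.0 g)
  ZrO2: 78.76·0.6674 = 52.56 g (target 52.56 g)
  SiO2: 803.3·0.9950 + 78.76·0.3316 = 825.4 g (target 825.4 g)
Glass-mass sanity pass: total charge less LOI = 999.9 g (the Σ of target masses is 1000 g; versus the stated basis of 999.9 g — differing by rounding only).
Batch total: Σ batch = 1066 g; the LOI term Σ batch·LOI equals 66.03 g; yield = glass ÷ total batch = 93.81%.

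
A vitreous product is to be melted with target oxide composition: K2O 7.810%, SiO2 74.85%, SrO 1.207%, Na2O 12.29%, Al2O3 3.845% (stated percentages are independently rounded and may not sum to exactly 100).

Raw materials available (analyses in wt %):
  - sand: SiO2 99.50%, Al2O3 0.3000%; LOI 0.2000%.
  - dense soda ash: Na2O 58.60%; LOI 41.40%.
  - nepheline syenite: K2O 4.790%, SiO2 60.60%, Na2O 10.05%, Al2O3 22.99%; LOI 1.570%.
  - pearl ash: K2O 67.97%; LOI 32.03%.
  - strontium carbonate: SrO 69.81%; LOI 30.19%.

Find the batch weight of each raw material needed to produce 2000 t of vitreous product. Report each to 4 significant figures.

The intermediate values are shown (rounded to 4 significant figures) in the printout. All internal work keeps exact precision all the way through; a single rounding yields each reported value; the derived quantities, which include LOI, totals, the yield, net glass mass, five oxide percentages, are rebuilt in exact precision, as quoted within the problem or answer text, from the batch weights at 2000 t of glass.
Oxide mass targets, per 2000 t vitreous product:
  K2O: 7.810% × 2000 = 156.2 t
  SiO2: 74.85% × 2000 = 1497 t
  SrO: 1.207% × 2000 = 24.14 t
  Na2O: 12.29% × 2000 = 245.8 t
  Al2O3: 3.845% × 2000 = 76.90 t
Verifying the oxide balance with the batch weights as given, under the basis named above (delivered sums recover each target once rounding is allowed for):
  K2O: 317.4·0.04790 + 207.4·0.6797 = 156.2 t (target 156.2 t)
  SiO2: 1311·0.9950 + 317.4·0.6060 = 1497 t (target 1497 t)
  SrO: 34.58·0.6981 = 24.14 t (target 24.14 t)
  Na2O: 365.0·0.5860 + 317.4·0.1005 = 245.8 t (target 245.8 t)
  Al2O3: 1311·0.003000 + 317.4·0.2299 = 76.90 t (target 76.90 t)
Glass mass check: whole batch net of LOI = 2000 t (targets for the oxides total 2000 t; the stated basis being 2000 t — gaps are rounding artifacts).
Adding the batch up: Σ batch = 2235 t; the LOI term Σ batch·LOI equals 235.6 t; yield = glass ÷ total batch = 89.46%.

Batch per 2000 t vitreous product:
  sand: 1311 t
  dense soda ash: 365.0 t
  nepheline syenite: 317.4 t
  pearl ash: 207.4 t
  strontium carbonate: 34.58 t
Total batch = 2235 t; LOI loss = 235.6 t; yield = 89.46%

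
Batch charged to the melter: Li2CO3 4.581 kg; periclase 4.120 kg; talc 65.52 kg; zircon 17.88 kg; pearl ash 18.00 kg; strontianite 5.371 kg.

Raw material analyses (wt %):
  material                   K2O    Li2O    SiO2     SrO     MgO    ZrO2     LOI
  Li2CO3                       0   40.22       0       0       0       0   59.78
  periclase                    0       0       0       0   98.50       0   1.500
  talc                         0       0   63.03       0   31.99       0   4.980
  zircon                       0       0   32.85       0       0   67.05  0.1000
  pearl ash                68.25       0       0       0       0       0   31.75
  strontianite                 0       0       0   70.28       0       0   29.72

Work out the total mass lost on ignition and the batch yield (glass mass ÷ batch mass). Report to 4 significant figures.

LOI loss = 13.39 kg; glass = 102.1 kg; yield = 88.40%

Intermediates are displayed, rounded to four significant digits, when written out — all arithmetic runs at exact precision through the solve. Each reported result includes exactly one rounding. The derived quantities, including LOI, glass mass, the six compositions, totals, yield, are rebuilt from the batch weights for 102.1 kg of glass at full float precision, as they appear in the problem or the answer.
LOI of each material in turn:
  Li2CO3: 4.581 × 0.5978 = 2.739 kg
  periclase: 4.120 × 0.01500 = 0.06180 kg
  talc: 65.52 × 0.04980 = 3.263 kg
  zircon: 17.88 × 0.001000 = 0.01788 kg
  pearl ash: 18.00 × 0.3175 = 5.715 kg
  strontianite: 5.371 × 0.2972 = 1.596 kg
Total LOI = 13.39 kg
Glass = batch − LOI = 115.5 − 13.39 = 102.1 kg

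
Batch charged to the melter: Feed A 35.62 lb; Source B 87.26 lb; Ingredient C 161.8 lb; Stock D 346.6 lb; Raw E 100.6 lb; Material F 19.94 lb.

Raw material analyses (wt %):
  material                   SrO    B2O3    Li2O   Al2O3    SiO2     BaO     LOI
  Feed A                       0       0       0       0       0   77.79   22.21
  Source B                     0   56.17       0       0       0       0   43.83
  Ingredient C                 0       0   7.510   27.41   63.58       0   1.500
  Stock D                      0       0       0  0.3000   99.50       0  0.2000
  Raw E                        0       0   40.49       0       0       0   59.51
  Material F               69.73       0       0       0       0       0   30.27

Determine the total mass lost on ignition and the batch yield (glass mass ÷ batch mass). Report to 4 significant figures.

LOI loss = 115.2 lb; glass = 636.6 lb; yield = 84.68%

Every computation holds full precision through the solve. Mid-chain values are printed, rounded to 4 significant figures, across the worked steps — a single rounding finalizes each reported figure. All derived quantities (totals, the six compositions, the yield, glass mass, LOI) are carried starting from the weights on 636.6 lb of glass at exact precision as given in either problem or answer.
Ignition loss by material:
  Feed A: 35.62 × 0.2221 = 7.911 lb
  Source B: 87.26 × 0.4383 = 38.25 lb
  Ingredient C: 161.8 × 0.01500 = 2.427 lb
  Stock D: 346.6 × 0.002000 = 0.6932 lb
  Raw E: 100.6 × 0.5951 = 59.87 lb
  Material F: 19.94 × 0.3027 = 6.036 lb
Total LOI = 115.2 lb
Glass = batch − LOI = 751.8 − 115.2 = 636.6 lb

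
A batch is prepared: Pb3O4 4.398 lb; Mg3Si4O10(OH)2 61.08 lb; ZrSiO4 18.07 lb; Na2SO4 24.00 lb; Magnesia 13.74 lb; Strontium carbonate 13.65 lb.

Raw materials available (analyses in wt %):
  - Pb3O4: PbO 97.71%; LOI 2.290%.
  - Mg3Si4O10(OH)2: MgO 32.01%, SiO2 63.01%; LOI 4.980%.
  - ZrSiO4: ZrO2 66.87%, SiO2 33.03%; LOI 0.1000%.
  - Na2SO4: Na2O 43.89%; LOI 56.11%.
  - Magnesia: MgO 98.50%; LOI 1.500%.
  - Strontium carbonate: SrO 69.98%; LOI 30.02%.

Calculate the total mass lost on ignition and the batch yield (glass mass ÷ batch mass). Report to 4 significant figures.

LOI loss = 20.93 lb; glass = 114.0 lb; yield = 84.49%

Every computation runs at full float precision all the way through; rounding to four significant digits applies to each mid-chain value as shown — each reported value is rounded once only — derived quantities, which include totals, net glass mass, yield, the six compositions, ignition loss, are recomputed in exact precision, as given in either problem or answer, from the weighed amounts at 114.0 lb of glass.
Loss on ignition, line by line:
  Pb3O4: 4.398 × 0.02290 = 0.1007 lb
  Mg3Si4O10(OH)2: 61.08 × 0.04980 = 3.042 lb
  ZrSiO4: 18.07 × 0.001000 = 0.01807 lb
  Na2SO4: 24.00 × 0.5611 = 13.47 lb
  Magnesia: 13.74 × 0.01500 = 0.2061 lb
  Strontium carbonate: 13.65 × 0.3002 = 4.098 lb
Total LOI = 20.93 lb
Glass = batch − LOI = 134.9 − 20.93 = 114.0 lb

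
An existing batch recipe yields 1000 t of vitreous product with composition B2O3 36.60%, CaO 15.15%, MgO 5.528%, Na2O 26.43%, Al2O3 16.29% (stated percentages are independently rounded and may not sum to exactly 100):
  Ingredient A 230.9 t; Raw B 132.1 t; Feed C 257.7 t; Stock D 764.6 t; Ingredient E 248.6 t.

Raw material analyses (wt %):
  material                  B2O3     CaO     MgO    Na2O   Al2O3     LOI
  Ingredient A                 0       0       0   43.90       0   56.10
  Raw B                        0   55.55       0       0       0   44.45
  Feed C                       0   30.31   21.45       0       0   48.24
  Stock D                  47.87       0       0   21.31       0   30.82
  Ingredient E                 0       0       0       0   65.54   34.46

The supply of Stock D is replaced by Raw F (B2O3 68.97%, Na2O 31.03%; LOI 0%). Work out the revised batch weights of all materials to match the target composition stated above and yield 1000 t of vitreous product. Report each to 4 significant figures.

Rounding to four significant digits extends to each mid-chain value as shown. The working math holds exact precision through the solve; a single rounding completes each reported value. All derived quantities (the totals, the five compositions, net glass mass, LOI, the yield) are computed at exact precision from the weighed amounts per 1000 t of glass, precisely as stated by the problem or answer text.
Target masses of each oxide per 1000 t vitreous product:
  B2O3: 36.60% × 1000 = 366.0 t
  CaO: 15.15% × 1000 = 151.5 t
  MgO: 5.528% × 1000 = 55.28 t
  Na2O: 26.43% × 1000 = 264.3 t
  Al2O3: 16.29% × 1000 = 162.9 t
Sums-versus-targets review working from each reported weight, against the basis in use (summed amounts equal target values once rounding is allowed for):
  B2O3: 530.7·0.6897 = 366.0 t (target 366.0 t)
  CaO: 132.1·0.5555 + 257.7·0.3031 = 151.5 t (target 151.5 t)
  MgO: 257.7·0.2145 = 55.28 t (target 55.28 t)
  Na2O: 227.0·0.4390 + 530.7·0.3103 = 264.3 t (target 264.3 t)
  Al2O3: 248.6·0.6554 = 162.9 t (target 162.9 t)
The glass-mass cross-check: net batch after ignition = 1000 t (oxide target masses add up to 1000 t; with the basis standing at 1000 t — differing by rounding only).
Adding the batch up: Σ batch = 1396 t; LOI loss = Σ batch·LOI = 396.0 t; glass ÷ batch gives a yield of 71.63%.

Revised batch per 1000 t vitreous product:
  Ingredient A: 227.0 t
  Raw B: 132.1 t
  Feed C: 257.7 t
  Raw F: 530.7 t
  Ingredient E: 248.6 t
Total batch = 1396 t; LOI loss = 396.0 t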